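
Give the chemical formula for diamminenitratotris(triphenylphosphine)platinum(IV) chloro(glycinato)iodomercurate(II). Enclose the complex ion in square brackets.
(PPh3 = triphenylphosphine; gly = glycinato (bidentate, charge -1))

[Pt(NH3)2(NO3)(PPh3)3][HgCl(gly)I]3

Cation [Pt…]: ligand charges -1, Pt(IV) ⇒ ion charge 3+.
Anion [Hg…]: ligand charges -3, Hg(II) ⇒ ion charge 1−.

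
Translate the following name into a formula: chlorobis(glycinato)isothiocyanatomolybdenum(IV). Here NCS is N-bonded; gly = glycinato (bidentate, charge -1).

[MoCl(gly)2(NCS)]

Ligands: 1 chloro (Cl, -1), 1 isothiocyanato (NCS, -1), 2 glycinato (gly, -1). Ligand charge sum = -4.
With Mo in oxidation state +4, the complex ion is [Mo...].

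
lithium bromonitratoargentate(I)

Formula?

Ligands: 1 bromo (Br, -1), 1 nitrato (NO3, -1). Ligand charge sum = -2.
Charge balance with lithium (+1) requires 1 complex ion per 1 lithium.

Li[AgBr(NO3)]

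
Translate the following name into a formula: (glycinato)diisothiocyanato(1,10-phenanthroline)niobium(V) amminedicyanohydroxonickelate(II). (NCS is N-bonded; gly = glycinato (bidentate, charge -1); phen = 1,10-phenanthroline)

Cation [Nb…]: ligand charges -3, Nb(V) ⇒ ion charge 2+.
Anion [Ni…]: ligand charges -3, Ni(II) ⇒ ion charge 1−.
One 2+ cation requires 2 of the 1− anion.

[Nb(gly)(NCS)2(phen)][Ni(CN)2(NH3)(OH)]2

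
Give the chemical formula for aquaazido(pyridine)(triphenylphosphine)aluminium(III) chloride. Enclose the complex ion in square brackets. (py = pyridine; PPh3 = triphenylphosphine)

[Al(H2O)(N3)(PPh3)(py)]Cl2

Ligands: 1 pyridine (py, neutral), 1 triphenylphosphine (PPh3, neutral), 1 aqua (H2O, neutral), 1 azido (N3, -1). Ligand charge sum = -1.
With Al in oxidation state +3, the complex ion is [Al...]^2+.
Charge balance with chloride (-1) requires 1 complex ion per 2 chloride.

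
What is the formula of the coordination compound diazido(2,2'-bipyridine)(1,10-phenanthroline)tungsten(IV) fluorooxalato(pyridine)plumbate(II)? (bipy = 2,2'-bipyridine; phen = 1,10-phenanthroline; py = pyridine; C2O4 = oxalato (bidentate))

Cation [W…]: ligand charges -2, W(IV) ⇒ ion charge 2+.
Anion [Pb…]: ligand charges -3, Pb(II) ⇒ ion charge 1−.

[W(bipy)(N3)2(phen)][Pb(C2O4)F(py)]2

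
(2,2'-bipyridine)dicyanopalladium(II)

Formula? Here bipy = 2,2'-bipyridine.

[Pd(bipy)(CN)2]

Ligands: 2 cyano (CN, -1), 1 2,2'-bipyridine (bipy, neutral). Ligand charge sum = -2.
With Pd in oxidation state +2, the complex ion is [Pd...].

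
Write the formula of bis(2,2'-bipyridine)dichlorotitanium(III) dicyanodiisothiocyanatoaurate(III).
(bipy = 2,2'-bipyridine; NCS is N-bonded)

Cation [Ti…]: ligand charges -2, Ti(III) ⇒ ion charge 1+.
Anion [Au…]: ligand charges -4, Au(III) ⇒ ion charge 1−.
One 1+ cation balances one 1− anion.

[Ti(bipy)2Cl2][Au(CN)2(NCS)2]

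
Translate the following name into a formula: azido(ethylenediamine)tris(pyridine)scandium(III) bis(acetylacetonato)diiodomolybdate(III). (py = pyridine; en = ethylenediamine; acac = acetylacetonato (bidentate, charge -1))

[Sc(en)(N3)(py)3][Mo(acac)2I2]2

Cation [Sc…]: ligand charges -1, Sc(III) ⇒ ion charge 2+.
Anion [Mo…]: ligand charges -4, Mo(III) ⇒ ion charge 1−.
One 2+ cation requires 2 of the 1− anion.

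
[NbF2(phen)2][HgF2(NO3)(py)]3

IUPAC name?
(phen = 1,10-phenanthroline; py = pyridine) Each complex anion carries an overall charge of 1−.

Both ions are complex: the cation is named first with the plain metal name, the anion second with the -ate form; each ion's ligands are alphabetised independently.
The complex anion is given as 1−; its ligand charges sum to -3, so Hg = +2.
With 3 anions per cation, the cation must be 3×1 = 3+.
Cation: ligand charges sum to -2; for the ion to be 3+, Nb = +5.

difluorobis(1,10-phenanthroline)niobium(V) difluoronitrato(pyridine)mercurate(II)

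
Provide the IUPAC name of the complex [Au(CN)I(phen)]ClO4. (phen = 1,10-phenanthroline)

The 1 perchlorate counter-ion carries a total charge of -1, so each complex ion is 1+.
Ligand charges: 1×cyano (-1 each), 1×iodo (-1 each), 1×1,10-phenanthroline (neutral); total -2. So Au + (-2) = 1+, giving Au = +3.
Ligands are named alphabetically: cyano before iodo before phenanthroline.

cyanoiodo(1,10-phenanthroline)gold(III) perchlorate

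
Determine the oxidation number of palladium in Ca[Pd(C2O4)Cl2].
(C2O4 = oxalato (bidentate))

+2

1 calcium outside the brackets (+2 each) → the complex ion is 2−.
Ligand charges: 1×C2O4 = -2; 2×Cl = -2; sum -4.
Pd + (-4) = 2− ⇒ Pd is +2.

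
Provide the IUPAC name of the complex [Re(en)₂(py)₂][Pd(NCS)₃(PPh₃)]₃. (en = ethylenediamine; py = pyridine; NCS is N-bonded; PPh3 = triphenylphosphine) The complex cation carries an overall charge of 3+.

bis(ethylenediamine)bis(pyridine)rhenium(III) triisothiocyanato(triphenylphosphine)palladate(II)

The complex cation is given as 3+; its ligand charges sum to 0, so Re = +3.
With 3 anions per cation, each anion must be 3/3 = 1−.
Anion: ligand charges sum to -3; for the ion to be 1−, Pd = +2.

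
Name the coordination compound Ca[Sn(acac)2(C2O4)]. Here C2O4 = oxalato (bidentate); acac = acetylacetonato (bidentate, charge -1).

calcium bis(acetylacetonato)oxalatostannate(II)

The 1 calcium counter-ion carries a total charge of +2, so each complex ion is 2−.
Ligand charges: 1×oxalato (-2 each), 2×acetylacetonato (-1 each); total -4. So Sn + (-4) = 2−, giving Sn = +2.
Ligands are named alphabetically: acetylacetonato before oxalato.
The complex ion is anionic, so tin takes the -ate form stannate(II).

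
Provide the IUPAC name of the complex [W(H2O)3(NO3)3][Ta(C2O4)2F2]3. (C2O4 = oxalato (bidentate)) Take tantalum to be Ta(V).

Both ions are complex: the cation is named first with the plain metal name, the anion second with the -ate form; each ion's ligands are alphabetised independently.
Ta is given as +5; the anion's ligand charges sum to -6, so the complex anion is 1−.
With 3 anions per cation, the cation must be 3×1 = 3+.
Cation: ligand charges sum to -3; for the ion to be 3+, W = +6.

triaquatrinitratotungsten(VI) difluorodioxalatotantalate(V)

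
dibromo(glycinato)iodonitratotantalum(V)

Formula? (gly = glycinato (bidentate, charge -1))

[TaBr2(gly)I(NO3)]

Ligands: 1 nitrato (NO3, -1), 2 bromo (Br, -1), 1 iodo (I, -1), 1 glycinato (gly, -1). Ligand charge sum = -5.
With Ta in oxidation state +5, the complex ion is [Ta...].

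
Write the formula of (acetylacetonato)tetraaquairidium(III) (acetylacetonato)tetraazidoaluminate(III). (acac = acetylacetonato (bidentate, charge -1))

[Ir(acac)(H2O)4][Al(acac)(N3)4]

Cation [Ir…]: ligand charges -1, Ir(III) ⇒ ion charge 2+.
Anion [Al…]: ligand charges -5, Al(III) ⇒ ion charge 2−.
One 2+ cation balances one 2− anion.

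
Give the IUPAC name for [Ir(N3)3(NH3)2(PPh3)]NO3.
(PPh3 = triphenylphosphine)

The 1 nitrate counter-ion carries a total charge of -1, so each complex ion is 1+.
Ligand charges: 3×azido (-1 each), 2×ammine (neutral), 1×triphenylphosphine (neutral); total -3. So Ir + (-3) = 1+, giving Ir = +4.
Ligands are named alphabetically: ammine before azido before triphenylphosphine.

diamminetriazido(triphenylphosphine)iridium(IV) nitrate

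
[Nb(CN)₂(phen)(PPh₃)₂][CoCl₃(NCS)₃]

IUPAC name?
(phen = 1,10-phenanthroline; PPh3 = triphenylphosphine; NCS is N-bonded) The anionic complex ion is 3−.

The complex anion is given as 3−; its ligand charges sum to -6, so Co = +3.
A 1:1 salt means the cation carries the equal and opposite charge, 3+.
Cation: ligand charges sum to -2; for the ion to be 3+, Nb = +5.

dicyano(1,10-phenanthroline)bis(triphenylphosphine)niobium(V) trichlorotriisothiocyanatocobaltate(III)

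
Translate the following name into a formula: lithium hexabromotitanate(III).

Ligands: 6 bromo (Br, -1). Ligand charge sum = -6.
With Ti in oxidation state +3, the complex ion is [Ti...]^3−.
Charge balance with lithium (+1) requires 1 complex ion per 3 lithium.

Li3[TiBr6]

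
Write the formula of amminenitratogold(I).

[Au(NH3)(NO3)]

Ligands: 1 nitrato (NO3, -1), 1 ammine (NH3, neutral). Ligand charge sum = -1.
With Au in oxidation state +1, the complex ion is [Au...].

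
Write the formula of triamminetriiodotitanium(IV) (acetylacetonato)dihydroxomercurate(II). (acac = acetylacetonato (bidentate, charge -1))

Cation [Ti…]: ligand charges -3, Ti(IV) ⇒ ion charge 1+.
Anion [Hg…]: ligand charges -3, Hg(II) ⇒ ion charge 1−.
One 1+ cation balances one 1− anion.

[TiI3(NH3)3][Hg(acac)(OH)2]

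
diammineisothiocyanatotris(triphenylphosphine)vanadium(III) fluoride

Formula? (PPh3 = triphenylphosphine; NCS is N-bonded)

Ligands: 3 triphenylphosphine (PPh3, neutral), 2 ammine (NH3, neutral), 1 isothiocyanato (NCS, -1). Ligand charge sum = -1.
Charge balance with fluoride (-1) requires 1 complex ion per 2 fluoride.

[V(NCS)(NH3)2(PPh3)3]F2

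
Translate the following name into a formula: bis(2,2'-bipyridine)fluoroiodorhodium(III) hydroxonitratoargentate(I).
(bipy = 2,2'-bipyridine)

[Rh(bipy)2FI][Ag(NO3)(OH)]

Cation [Rh…]: ligand charges -2, Rh(III) ⇒ ion charge 1+.
Anion [Ag…]: ligand charges -2, Ag(I) ⇒ ion charge 1−.
One 1+ cation balances one 1− anion.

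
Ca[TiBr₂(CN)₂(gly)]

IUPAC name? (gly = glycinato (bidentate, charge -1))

calcium dibromodicyano(glycinato)titanate(III)

The 1 calcium counter-ion carries a total charge of +2, so each complex ion is 2−.
Ligand charges: 2×cyano (-1 each), 2×bromo (-1 each), 1×glycinato (-1 each); total -5. So Ti + (-5) = 2−, giving Ti = +3.
The complex ion is anionic, so titanium takes the -ate form titanate(III).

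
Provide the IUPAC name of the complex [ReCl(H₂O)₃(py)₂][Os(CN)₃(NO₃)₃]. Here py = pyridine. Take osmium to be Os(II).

triaquachlorobis(pyridine)rhenium(V) tricyanotrinitratoosmate(II)

Os is given as +2; the anion's ligand charges sum to -6, so the complex anion is 4−.
A 1:1 salt means the cation carries the equal and opposite charge, 4+.
Cation: ligand charges sum to -1; for the ion to be 4+, Re = +5.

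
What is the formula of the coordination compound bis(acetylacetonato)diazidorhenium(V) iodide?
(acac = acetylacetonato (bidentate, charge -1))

Ligands: 2 acetylacetonato (acac, -1), 2 azido (N3, -1). Ligand charge sum = -4.
With Re in oxidation state +5, the complex ion is [Re...]^1+.
Charge balance with iodide (-1) requires 1 complex ion per 1 iodide.

[Re(acac)2(N3)2]I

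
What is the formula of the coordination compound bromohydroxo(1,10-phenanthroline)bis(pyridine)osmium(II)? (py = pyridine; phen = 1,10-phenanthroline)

Ligands: 1 hydroxo (OH, -1), 2 pyridine (py, neutral), 1 1,10-phenanthroline (phen, neutral), 1 bromo (Br, -1). Ligand charge sum = -2.
With Os in oxidation state +2, the complex ion is [Os...].

[OsBr(OH)(phen)(py)2]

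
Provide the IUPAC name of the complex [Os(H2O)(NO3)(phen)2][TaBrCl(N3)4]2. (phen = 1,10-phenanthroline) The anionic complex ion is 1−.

aquanitratobis(1,10-phenanthroline)osmium(III) tetraazidobromochlorotantalate(V)

Both ions are complex: the cation is named first with the plain metal name, the anion second with the -ate form; each ion's ligands are alphabetised independently.
The complex anion is given as 1−; its ligand charges sum to -6, so Ta = +5.
With 2 anions per cation, the cation must be 2×1 = 2+.
Cation: ligand charges sum to -1; for the ion to be 2+, Os = +3.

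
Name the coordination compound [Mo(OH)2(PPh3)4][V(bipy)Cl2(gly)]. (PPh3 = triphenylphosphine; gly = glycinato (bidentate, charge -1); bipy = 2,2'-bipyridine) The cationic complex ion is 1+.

The complex cation is given as 1+; its ligand charges sum to -2, so Mo = +3.
A 1:1 salt means the anion carries the equal and opposite charge, 1−.
Anion: ligand charges sum to -3; for the ion to be 1−, V = +2.

dihydroxotetrakis(triphenylphosphine)molybdenum(III) (2,2'-bipyridine)dichloro(glycinato)vanadate(II)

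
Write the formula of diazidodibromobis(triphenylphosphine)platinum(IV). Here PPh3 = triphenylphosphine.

[PtBr2(N3)2(PPh3)2]

Ligands: 2 triphenylphosphine (PPh3, neutral), 2 bromo (Br, -1), 2 azido (N3, -1). Ligand charge sum = -4.
With Pt in oxidation state +4, the complex ion is [Pt...].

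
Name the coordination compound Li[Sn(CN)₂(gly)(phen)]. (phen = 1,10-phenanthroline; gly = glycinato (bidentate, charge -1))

The 1 lithium counter-ion carries a total charge of +1, so each complex ion is 1−.
Ligand charges: 1×1,10-phenanthroline (neutral), 1×glycinato (-1 each), 2×cyano (-1 each); total -3. So Sn + (-3) = 1−, giving Sn = +2.
Ligands are named alphabetically: cyano before glycinato before phenanthroline.
The complex ion is anionic, so tin takes the -ate form stannate(II).

lithium dicyano(glycinato)(1,10-phenanthroline)stannate(II)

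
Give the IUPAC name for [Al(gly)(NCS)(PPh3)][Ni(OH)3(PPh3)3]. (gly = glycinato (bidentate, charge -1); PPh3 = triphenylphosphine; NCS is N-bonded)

(glycinato)isothiocyanato(triphenylphosphine)aluminium(III) trihydroxotris(triphenylphosphine)nickelate(II)

Both ions are complex: the cation is named first with the plain metal name, the anion second with the -ate form; each ion's ligands are alphabetised independently.
Aluminium is always +3 in its complexes; the cation's ligand charges sum to -2, so the complex cation is 1+.
A 1:1 salt means the anion carries the equal and opposite charge, 1−.
Anion: ligand charges sum to -3; for the ion to be 1−, Ni = +2.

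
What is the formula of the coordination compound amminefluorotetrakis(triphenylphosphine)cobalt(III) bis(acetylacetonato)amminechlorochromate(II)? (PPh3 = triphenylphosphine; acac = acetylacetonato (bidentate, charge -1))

Cation [Co…]: ligand charges -1, Co(III) ⇒ ion charge 2+.
Anion [Cr…]: ligand charges -3, Cr(II) ⇒ ion charge 1−.
One 2+ cation requires 2 of the 1− anion.

[CoF(NH3)(PPh3)4][Cr(acac)2Cl(NH3)]2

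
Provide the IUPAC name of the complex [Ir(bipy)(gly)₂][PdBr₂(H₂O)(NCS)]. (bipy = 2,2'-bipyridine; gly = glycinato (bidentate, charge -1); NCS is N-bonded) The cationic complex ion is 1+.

Both ions are complex: the cation is named first with the plain metal name, the anion second with the -ate form; each ion's ligands are alphabetised independently.
The complex cation is given as 1+; its ligand charges sum to -2, so Ir = +3.
A 1:1 salt means the anion carries the equal and opposite charge, 1−.
Anion: ligand charges sum to -3; for the ion to be 1−, Pd = +2.

(2,2'-bipyridine)bis(glycinato)iridium(III) aquadibromoisothiocyanatopalladate(II)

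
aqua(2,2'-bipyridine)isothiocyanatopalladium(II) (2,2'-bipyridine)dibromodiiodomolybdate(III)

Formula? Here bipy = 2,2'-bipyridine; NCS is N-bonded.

Cation [Pd…]: ligand charges -1, Pd(II) ⇒ ion charge 1+.
Anion [Mo…]: ligand charges -4, Mo(III) ⇒ ion charge 1−.
One 1+ cation balances one 1− anion.

[Pd(bipy)(H2O)(NCS)][Mo(bipy)Br2I2]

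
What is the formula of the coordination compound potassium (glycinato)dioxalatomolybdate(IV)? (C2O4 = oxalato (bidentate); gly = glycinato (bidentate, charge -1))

K[Mo(C2O4)2(gly)]

Ligands: 2 oxalato (C2O4, -2), 1 glycinato (gly, -1). Ligand charge sum = -5.
Charge balance with potassium (+1) requires 1 complex ion per 1 potassium.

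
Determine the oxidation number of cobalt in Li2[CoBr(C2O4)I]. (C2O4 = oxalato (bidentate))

2 lithium outside the brackets (+1 each) → the complex ion is 2−.
Ligand charges: 1×Br = -1; 1×I = -1; 1×C2O4 = -2; sum -4.
Co + (-4) = 2− ⇒ Co is +2.

+2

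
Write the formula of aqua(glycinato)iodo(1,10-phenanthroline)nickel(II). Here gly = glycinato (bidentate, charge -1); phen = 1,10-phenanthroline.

[Ni(gly)(H2O)I(phen)]

Ligands: 1 aqua (H2O, neutral), 1 glycinato (gly, -1), 1 1,10-phenanthroline (phen, neutral), 1 iodo (I, -1). Ligand charge sum = -2.
With Ni in oxidation state +2, the complex ion is [Ni...].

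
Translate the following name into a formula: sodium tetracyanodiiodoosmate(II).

Ligands: 4 cyano (CN, -1), 2 iodo (I, -1). Ligand charge sum = -6.
With Os in oxidation state +2, the complex ion is [Os...]^4−.
Charge balance with sodium (+1) requires 1 complex ion per 4 sodium.

Na4[Os(CN)4I2]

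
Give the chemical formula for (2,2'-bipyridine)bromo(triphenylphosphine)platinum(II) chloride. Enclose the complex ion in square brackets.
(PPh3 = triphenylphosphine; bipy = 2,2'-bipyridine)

[Pt(bipy)Br(PPh3)]Cl

Ligands: 1 triphenylphosphine (PPh3, neutral), 1 2,2'-bipyridine (bipy, neutral), 1 bromo (Br, -1). Ligand charge sum = -1.
With Pt in oxidation state +2, the complex ion is [Pt...]^1+.
Charge balance with chloride (-1) requires 1 complex ion per 1 chloride.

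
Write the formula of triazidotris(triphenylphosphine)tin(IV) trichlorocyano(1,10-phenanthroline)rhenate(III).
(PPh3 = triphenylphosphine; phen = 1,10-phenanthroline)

[Sn(N3)3(PPh3)3][ReCl3(CN)(phen)]

Cation [Sn…]: ligand charges -3, Sn(IV) ⇒ ion charge 1+.
Anion [Re…]: ligand charges -4, Re(III) ⇒ ion charge 1−.
One 1+ cation balances one 1− anion.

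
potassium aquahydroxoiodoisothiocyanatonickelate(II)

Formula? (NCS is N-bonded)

K[Ni(H2O)I(NCS)(OH)]

Ligands: 1 iodo (I, -1), 1 isothiocyanato (NCS, -1), 1 aqua (H2O, neutral), 1 hydroxo (OH, -1). Ligand charge sum = -3.
With Ni in oxidation state +2, the complex ion is [Ni...]^1−.
Charge balance with potassium (+1) requires 1 complex ion per 1 potassium.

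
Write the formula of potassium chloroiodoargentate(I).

Ligands: 1 iodo (I, -1), 1 chloro (Cl, -1). Ligand charge sum = -2.
With Ag in oxidation state +1, the complex ion is [Ag...]^1−.
Charge balance with potassium (+1) requires 1 complex ion per 1 potassium.

K[AgClI]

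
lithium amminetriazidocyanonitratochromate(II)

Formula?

Ligands: 3 azido (N3, -1), 1 nitrato (NO3, -1), 1 cyano (CN, -1), 1 ammine (NH3, neutral). Ligand charge sum = -5.
With Cr in oxidation state +2, the complex ion is [Cr...]^3−.
Charge balance with lithium (+1) requires 1 complex ion per 3 lithium.

Li3[Cr(CN)(N3)3(NH3)(NO3)]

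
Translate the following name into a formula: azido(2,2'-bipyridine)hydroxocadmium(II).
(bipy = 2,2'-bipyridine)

Ligands: 1 azido (N3, -1), 1 hydroxo (OH, -1), 1 2,2'-bipyridine (bipy, neutral). Ligand charge sum = -2.
With Cd in oxidation state +2, the complex ion is [Cd...].

[Cd(bipy)(N3)(OH)]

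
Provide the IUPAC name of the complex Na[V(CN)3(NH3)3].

The 1 sodium counter-ion carries a total charge of +1, so each complex ion is 1−.
Ligand charges: 3×cyano (-1 each), 3×ammine (neutral); total -3. So V + (-3) = 1−, giving V = +2.
Ligands are named alphabetically: ammine before cyano.
The complex ion is anionic, so vanadium takes the -ate form vanadate(II).

sodium triamminetricyanovanadate(II)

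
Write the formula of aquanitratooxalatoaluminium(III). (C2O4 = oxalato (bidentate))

Ligands: 1 nitrato (NO3, -1), 1 aqua (H2O, neutral), 1 oxalato (C2O4, -2). Ligand charge sum = -3.
With Al in oxidation state +3, the complex ion is [Al...].

[Al(C2O4)(H2O)(NO3)]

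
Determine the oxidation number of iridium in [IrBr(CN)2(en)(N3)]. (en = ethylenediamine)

+4

No counter-ion: the bracketed complex is neutral.
Ligand charges: 1×Br = -1; 1×N3 = -1; 1×en neutral; 2×CN = -2; sum -4.
Ir + (-4) = 0 ⇒ Ir is +4.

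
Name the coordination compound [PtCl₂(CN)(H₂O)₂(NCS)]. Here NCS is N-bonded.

There is no counter-ion, so the complex is neutral overall.
Ligand charges: 2×chloro (-1 each), 1×cyano (-1 each), 1×isothiocyanato (-1 each), 2×aqua (neutral); total -4. So Pt + (-4) = 0, giving Pt = +4.
Ligands are named alphabetically: aqua before chloro before cyano before isothiocyanato.

diaquadichlorocyanoisothiocyanatoplatinum(IV)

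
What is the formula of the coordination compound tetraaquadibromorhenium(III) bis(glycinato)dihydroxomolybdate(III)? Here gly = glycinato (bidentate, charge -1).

[ReBr2(H2O)4][Mo(gly)2(OH)2]

Cation [Re…]: ligand charges -2, Re(III) ⇒ ion charge 1+.
Anion [Mo…]: ligand charges -4, Mo(III) ⇒ ion charge 1−.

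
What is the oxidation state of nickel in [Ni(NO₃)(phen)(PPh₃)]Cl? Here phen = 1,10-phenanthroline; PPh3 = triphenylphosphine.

1 chloride outside the brackets (-1 each) → the complex ion is 1+.
Ligand charges: 1×phen neutral; 1×NO3 = -1; 1×PPh3 neutral; sum -1.
Ni + (-1) = 1+ ⇒ Ni is +2.

+2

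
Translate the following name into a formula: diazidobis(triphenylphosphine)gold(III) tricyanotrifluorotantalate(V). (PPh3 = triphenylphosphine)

[Au(N3)2(PPh3)2][Ta(CN)3F3]

Cation [Au…]: ligand charges -2, Au(III) ⇒ ion charge 1+.
Anion [Ta…]: ligand charges -6, Ta(V) ⇒ ion charge 1−.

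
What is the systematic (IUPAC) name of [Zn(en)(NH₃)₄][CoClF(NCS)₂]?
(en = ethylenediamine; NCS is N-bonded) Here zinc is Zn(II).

tetraammine(ethylenediamine)zinc(II) chlorofluorodiisothiocyanatocobaltate(II)

Both ions are complex: the cation is named first with the plain metal name, the anion second with the -ate form; each ion's ligands are alphabetised independently.
Zn is given as +2; the cation's ligand charges sum to 0, so the complex cation is 2+.
A 1:1 salt means the anion carries the equal and opposite charge, 2−.
Anion: ligand charges sum to -4; for the ion to be 2−, Co = +2.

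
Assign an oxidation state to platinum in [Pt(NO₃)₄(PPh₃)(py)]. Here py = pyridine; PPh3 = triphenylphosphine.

+4

No counter-ion: the bracketed complex is neutral.
Ligand charges: 4×NO3 = -4; 1×py neutral; 1×PPh3 neutral; sum -4.
Pt + (-4) = 0 ⇒ Pt is +4.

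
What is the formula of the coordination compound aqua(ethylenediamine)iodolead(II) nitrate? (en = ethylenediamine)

[Pb(en)(H2O)I]NO3

Ligands: 1 ethylenediamine (en, neutral), 1 aqua (H2O, neutral), 1 iodo (I, -1). Ligand charge sum = -1.
With Pb in oxidation state +2, the complex ion is [Pb...]^1+.
Charge balance with nitrate (-1) requires 1 complex ion per 1 nitrate.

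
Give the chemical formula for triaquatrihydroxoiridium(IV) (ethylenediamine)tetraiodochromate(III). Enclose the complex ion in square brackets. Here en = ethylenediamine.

[Ir(H2O)3(OH)3][Cr(en)I4]

Cation [Ir…]: ligand charges -3, Ir(IV) ⇒ ion charge 1+.
Anion [Cr…]: ligand charges -4, Cr(III) ⇒ ion charge 1−.
One 1+ cation balances one 1− anion.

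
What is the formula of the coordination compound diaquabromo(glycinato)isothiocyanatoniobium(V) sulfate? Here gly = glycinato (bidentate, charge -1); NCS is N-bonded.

Ligands: 1 glycinato (gly, -1), 2 aqua (H2O, neutral), 1 bromo (Br, -1), 1 isothiocyanato (NCS, -1). Ligand charge sum = -3.
With Nb in oxidation state +5, the complex ion is [Nb...]^2+.
Charge balance with sulfate (-2) requires 1 complex ion per 1 sulfate.

[NbBr(gly)(H2O)2(NCS)]SO4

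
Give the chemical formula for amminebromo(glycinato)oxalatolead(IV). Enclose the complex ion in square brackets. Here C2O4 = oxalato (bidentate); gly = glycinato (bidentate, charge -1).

Ligands: 1 oxalato (C2O4, -2), 1 glycinato (gly, -1), 1 ammine (NH3, neutral), 1 bromo (Br, -1). Ligand charge sum = -4.
With Pb in oxidation state +4, the complex ion is [Pb...].

[PbBr(C2O4)(gly)(NH3)]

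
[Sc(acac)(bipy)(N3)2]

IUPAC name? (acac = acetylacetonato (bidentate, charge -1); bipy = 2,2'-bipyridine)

(acetylacetonato)diazido(2,2'-bipyridine)scandium(III)

There is no counter-ion, so the complex is neutral overall.
Ligand charges: 1×acetylacetonato (-1 each), 1×2,2'-bipyridine (neutral), 2×azido (-1 each); total -3. So Sc + (-3) = 0, giving Sc = +3.
Ligands are named alphabetically: acetylacetonato before azido before bipyridine.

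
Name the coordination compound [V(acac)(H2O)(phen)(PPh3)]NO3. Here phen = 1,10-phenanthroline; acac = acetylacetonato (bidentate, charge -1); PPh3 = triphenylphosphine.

(acetylacetonato)aqua(1,10-phenanthroline)(triphenylphosphine)vanadium(II) nitrate

The 1 nitrate counter-ion carries a total charge of -1, so each complex ion is 1+.
Ligand charges: 1×1,10-phenanthroline (neutral), 1×acetylacetonato (-1 each), 1×triphenylphosphine (neutral), 1×aqua (neutral); total -1. So V + (-1) = 1+, giving V = +2.
Ligands are named alphabetically: acetylacetonato before aqua before phenanthroline before triphenylphosphine.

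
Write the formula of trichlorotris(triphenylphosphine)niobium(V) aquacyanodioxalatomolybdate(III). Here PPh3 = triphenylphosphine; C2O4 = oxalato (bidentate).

[NbCl3(PPh3)3][Mo(C2O4)2(CN)(H2O)]

Cation [Nb…]: ligand charges -3, Nb(V) ⇒ ion charge 2+.
Anion [Mo…]: ligand charges -5, Mo(III) ⇒ ion charge 2−.
One 2+ cation balances one 2− anion.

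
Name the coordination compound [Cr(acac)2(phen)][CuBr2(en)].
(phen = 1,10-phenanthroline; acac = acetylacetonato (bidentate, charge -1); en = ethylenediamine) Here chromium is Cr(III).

Cr is given as +3; the cation's ligand charges sum to -2, so the complex cation is 1+.
A 1:1 salt means the anion carries the equal and opposite charge, 1−.
Anion: ligand charges sum to -2; for the ion to be 1−, Cu = +1.

bis(acetylacetonato)(1,10-phenanthroline)chromium(III) dibromo(ethylenediamine)cuprate(I)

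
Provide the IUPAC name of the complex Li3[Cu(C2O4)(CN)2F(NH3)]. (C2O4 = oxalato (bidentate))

lithium amminedicyanofluorooxalatocuprate(II)

The 3 lithium counter-ions carry a total charge of +3, so each complex ion is 3−.
Ligand charges: 1×oxalato (-2 each), 1×fluoro (-1 each), 2×cyano (-1 each), 1×ammine (neutral); total -5. So Cu + (-5) = 3−, giving Cu = +2.
Ligands are named alphabetically: ammine before cyano before fluoro before oxalato.
The complex ion is anionic, so copper takes the -ate form cuprate(II).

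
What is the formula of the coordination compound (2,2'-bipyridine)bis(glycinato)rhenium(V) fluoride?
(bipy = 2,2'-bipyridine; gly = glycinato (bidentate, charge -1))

[Re(bipy)(gly)2]F3

Ligands: 1 2,2'-bipyridine (bipy, neutral), 2 glycinato (gly, -1). Ligand charge sum = -2.
With Re in oxidation state +5, the complex ion is [Re...]^3+.
Charge balance with fluoride (-1) requires 1 complex ion per 3 fluoride.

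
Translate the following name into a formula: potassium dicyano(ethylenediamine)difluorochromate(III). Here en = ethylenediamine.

K[Cr(CN)2(en)F2]

Ligands: 1 ethylenediamine (en, neutral), 2 fluoro (F, -1), 2 cyano (CN, -1). Ligand charge sum = -4.
Charge balance with potassium (+1) requires 1 complex ion per 1 potassium.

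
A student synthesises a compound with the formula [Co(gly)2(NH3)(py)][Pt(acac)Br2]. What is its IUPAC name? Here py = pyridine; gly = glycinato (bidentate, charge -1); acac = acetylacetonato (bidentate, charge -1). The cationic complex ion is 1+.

Both ions are complex: the cation is named first with the plain metal name, the anion second with the -ate form; each ion's ligands are alphabetised independently.
The complex cation is given as 1+; its ligand charges sum to -2, so Co = +3.
A 1:1 salt means the anion carries the equal and opposite charge, 1−.
Anion: ligand charges sum to -3; for the ion to be 1−, Pt = +2.

amminebis(glycinato)(pyridine)cobalt(III) (acetylacetonato)dibromoplatinate(II)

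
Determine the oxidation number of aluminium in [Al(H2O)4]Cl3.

3 chloride outside the brackets (-1 each) → the complex ion is 3+.
Ligand charges: 4×H2O neutral; sum 0.
Al + (0) = 3+ ⇒ Al is +3.

+3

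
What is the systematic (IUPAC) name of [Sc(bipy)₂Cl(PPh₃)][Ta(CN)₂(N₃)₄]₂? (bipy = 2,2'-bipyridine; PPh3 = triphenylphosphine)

Scandium is always +3 in its complexes; the cation's ligand charges sum to -1, so the complex cation is 2+.
With 2 anions per cation, each anion must be 2/2 = 1−.
Anion: ligand charges sum to -6; for the ion to be 1−, Ta = +5.

bis(2,2'-bipyridine)chloro(triphenylphosphine)scandium(III) tetraazidodicyanotantalate(V)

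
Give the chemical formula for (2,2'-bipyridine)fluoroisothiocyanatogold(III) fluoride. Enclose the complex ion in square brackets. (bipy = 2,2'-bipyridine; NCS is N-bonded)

[Au(bipy)F(NCS)]F

Ligands: 1 2,2'-bipyridine (bipy, neutral), 1 isothiocyanato (NCS, -1), 1 fluoro (F, -1). Ligand charge sum = -2.
Charge balance with fluoride (-1) requires 1 complex ion per 1 fluoride.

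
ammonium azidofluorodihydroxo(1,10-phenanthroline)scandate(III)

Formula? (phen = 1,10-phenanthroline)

Ligands: 1 1,10-phenanthroline (phen, neutral), 1 azido (N3, -1), 1 fluoro (F, -1), 2 hydroxo (OH, -1). Ligand charge sum = -4.
Charge balance with ammonium (+1) requires 1 complex ion per 1 ammonium.

NH4[ScF(N3)(OH)2(phen)]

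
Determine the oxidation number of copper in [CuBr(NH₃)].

No counter-ion: the bracketed complex is neutral.
Ligand charges: 1×NH3 neutral; 1×Br = -1; sum -1.
Cu + (-1) = 0 ⇒ Cu is +1.

+1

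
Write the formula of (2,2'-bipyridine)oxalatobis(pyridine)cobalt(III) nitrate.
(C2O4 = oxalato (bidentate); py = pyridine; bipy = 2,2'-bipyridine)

Ligands: 1 oxalato (C2O4, -2), 2 pyridine (py, neutral), 1 2,2'-bipyridine (bipy, neutral). Ligand charge sum = -2.
Charge balance with nitrate (-1) requires 1 complex ion per 1 nitrate.

[Co(bipy)(C2O4)(py)2]NO3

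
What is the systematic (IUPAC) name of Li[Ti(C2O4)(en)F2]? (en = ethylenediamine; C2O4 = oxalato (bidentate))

The 1 lithium counter-ion carries a total charge of +1, so each complex ion is 1−.
Ligand charges: 1×ethylenediamine (neutral), 1×oxalato (-2 each), 2×fluoro (-1 each); total -4. So Ti + (-4) = 1−, giving Ti = +3.
The complex ion is anionic, so titanium takes the -ate form titanate(III).

lithium (ethylenediamine)difluorooxalatotitanate(III)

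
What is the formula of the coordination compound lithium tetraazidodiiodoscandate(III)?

Li3[ScI2(N3)4]

Ligands: 4 azido (N3, -1), 2 iodo (I, -1). Ligand charge sum = -6.
With Sc in oxidation state +3, the complex ion is [Sc...]^3−.
Charge balance with lithium (+1) requires 1 complex ion per 3 lithium.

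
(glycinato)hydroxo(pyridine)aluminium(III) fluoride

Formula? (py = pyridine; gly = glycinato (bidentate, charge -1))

[Al(gly)(OH)(py)]F

Ligands: 1 hydroxo (OH, -1), 1 pyridine (py, neutral), 1 glycinato (gly, -1). Ligand charge sum = -2.
Charge balance with fluoride (-1) requires 1 complex ion per 1 fluoride.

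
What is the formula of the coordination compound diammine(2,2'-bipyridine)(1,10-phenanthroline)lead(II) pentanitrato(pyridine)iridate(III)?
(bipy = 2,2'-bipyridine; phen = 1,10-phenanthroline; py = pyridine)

Cation [Pb…]: ligand charges 0, Pb(II) ⇒ ion charge 2+.
Anion [Ir…]: ligand charges -5, Ir(III) ⇒ ion charge 2−.
One 2+ cation balances one 2− anion.

[Pb(bipy)(NH3)2(phen)][Ir(NO3)5(py)]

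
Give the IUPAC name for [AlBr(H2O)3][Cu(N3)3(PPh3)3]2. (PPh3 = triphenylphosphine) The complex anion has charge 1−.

triaquabromoaluminium(III) triazidotris(triphenylphosphine)cuprate(II)

Both ions are complex: the cation is named first with the plain metal name, the anion second with the -ate form; each ion's ligands are alphabetised independently.
The complex anion is given as 1−; its ligand charges sum to -3, so Cu = +2.
With 2 anions per cation, the cation must be 2×1 = 2+.
Cation: ligand charges sum to -1; for the ion to be 2+, Al = +3.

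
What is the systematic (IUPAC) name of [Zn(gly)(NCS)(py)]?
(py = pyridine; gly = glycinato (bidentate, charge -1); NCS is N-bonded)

(glycinato)isothiocyanato(pyridine)zinc(II)

There is no counter-ion, so the complex is neutral overall.
Ligand charges: 1×pyridine (neutral), 1×glycinato (-1 each), 1×isothiocyanato (-1 each); total -2. So Zn + (-2) = 0, giving Zn = +2.
Ligands are named alphabetically: glycinato before isothiocyanato before pyridine.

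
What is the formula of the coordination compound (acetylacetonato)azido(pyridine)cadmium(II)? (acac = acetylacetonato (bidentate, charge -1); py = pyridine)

[Cd(acac)(N3)(py)]

Ligands: 1 acetylacetonato (acac, -1), 1 azido (N3, -1), 1 pyridine (py, neutral). Ligand charge sum = -2.
With Cd in oxidation state +2, the complex ion is [Cd...].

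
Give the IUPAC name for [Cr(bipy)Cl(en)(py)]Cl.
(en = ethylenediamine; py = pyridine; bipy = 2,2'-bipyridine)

The 1 chloride counter-ion carries a total charge of -1, so each complex ion is 1+.
Ligand charges: 1×ethylenediamine (neutral), 1×chloro (-1 each), 1×pyridine (neutral), 1×2,2'-bipyridine (neutral); total -1. So Cr + (-1) = 1+, giving Cr = +2.
Ligands are named alphabetically: bipyridine before chloro before ethylenediamine before pyridine.

(2,2'-bipyridine)chloro(ethylenediamine)(pyridine)chromium(II) chloride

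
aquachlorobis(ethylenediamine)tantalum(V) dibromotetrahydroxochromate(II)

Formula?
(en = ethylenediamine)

[TaCl(en)2(H2O)][CrBr2(OH)4]

Cation [Ta…]: ligand charges -1, Ta(V) ⇒ ion charge 4+.
Anion [Cr…]: ligand charges -6, Cr(II) ⇒ ion charge 4−.
One 4+ cation balances one 4− anion.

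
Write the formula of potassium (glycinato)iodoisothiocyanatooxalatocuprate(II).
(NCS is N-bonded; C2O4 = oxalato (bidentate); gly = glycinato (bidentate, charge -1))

Ligands: 1 isothiocyanato (NCS, -1), 1 oxalato (C2O4, -2), 1 iodo (I, -1), 1 glycinato (gly, -1). Ligand charge sum = -5.
With Cu in oxidation state +2, the complex ion is [Cu...]^3−.
Charge balance with potassium (+1) requires 1 complex ion per 3 potassium.

K3[Cu(C2O4)(gly)I(NCS)]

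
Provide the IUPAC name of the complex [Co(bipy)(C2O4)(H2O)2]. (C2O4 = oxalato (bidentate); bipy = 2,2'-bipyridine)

diaqua(2,2'-bipyridine)oxalatocobalt(II)

There is no counter-ion, so the complex is neutral overall.
Ligand charges: 2×aqua (neutral), 1×oxalato (-2 each), 1×2,2'-bipyridine (neutral); total -2. So Co + (-2) = 0, giving Co = +2.
Ligands are named alphabetically: aqua before bipyridine before oxalato.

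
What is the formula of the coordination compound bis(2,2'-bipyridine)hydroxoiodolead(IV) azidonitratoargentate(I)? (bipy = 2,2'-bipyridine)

Cation [Pb…]: ligand charges -2, Pb(IV) ⇒ ion charge 2+.
Anion [Ag…]: ligand charges -2, Ag(I) ⇒ ion charge 1−.
One 2+ cation requires 2 of the 1− anion.

[Pb(bipy)2I(OH)][Ag(N3)(NO3)]2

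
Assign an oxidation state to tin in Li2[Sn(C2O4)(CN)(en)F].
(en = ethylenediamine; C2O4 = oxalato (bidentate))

+2

2 lithium outside the brackets (+1 each) → the complex ion is 2−.
Ligand charges: 1×F = -1; 1×en neutral; 1×C2O4 = -2; 1×CN = -1; sum -4.
Sn + (-4) = 2− ⇒ Sn is +2.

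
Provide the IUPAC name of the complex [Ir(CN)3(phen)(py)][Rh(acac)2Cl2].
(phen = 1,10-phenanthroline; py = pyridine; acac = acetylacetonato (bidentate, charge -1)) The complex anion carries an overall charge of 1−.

Both ions are complex: the cation is named first with the plain metal name, the anion second with the -ate form; each ion's ligands are alphabetised independently.
The complex anion is given as 1−; its ligand charges sum to -4, so Rh = +3.
A 1:1 salt means the cation carries the equal and opposite charge, 1+.
Cation: ligand charges sum to -3; for the ion to be 1+, Ir = +4.

tricyano(1,10-phenanthroline)(pyridine)iridium(IV) bis(acetylacetonato)dichlororhodate(III)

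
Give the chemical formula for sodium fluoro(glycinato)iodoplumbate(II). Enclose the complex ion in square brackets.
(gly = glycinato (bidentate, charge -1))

Ligands: 1 iodo (I, -1), 1 fluoro (F, -1), 1 glycinato (gly, -1). Ligand charge sum = -3.
Charge balance with sodium (+1) requires 1 complex ion per 1 sodium.

Na[PbF(gly)I]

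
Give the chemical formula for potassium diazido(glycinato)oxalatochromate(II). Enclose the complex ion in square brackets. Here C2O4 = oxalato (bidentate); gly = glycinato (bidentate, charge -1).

K3[Cr(C2O4)(gly)(N3)2]

Ligands: 1 oxalato (C2O4, -2), 1 glycinato (gly, -1), 2 azido (N3, -1). Ligand charge sum = -5.
With Cr in oxidation state +2, the complex ion is [Cr...]^3−.
Charge balance with potassium (+1) requires 1 complex ion per 3 potassium.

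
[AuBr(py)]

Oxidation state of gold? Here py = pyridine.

No counter-ion: the bracketed complex is neutral.
Ligand charges: 1×Br = -1; 1×py neutral; sum -1.
Au + (-1) = 0 ⇒ Au is +1.

+1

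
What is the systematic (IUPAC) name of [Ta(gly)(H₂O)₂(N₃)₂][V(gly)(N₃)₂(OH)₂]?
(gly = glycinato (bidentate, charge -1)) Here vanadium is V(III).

diaquadiazido(glycinato)tantalum(V) diazido(glycinato)dihydroxovanadate(III)

V is given as +3; the anion's ligand charges sum to -5, so the complex anion is 2−.
A 1:1 salt means the cation carries the equal and opposite charge, 2+.
Cation: ligand charges sum to -3; for the ion to be 2+, Ta = +5.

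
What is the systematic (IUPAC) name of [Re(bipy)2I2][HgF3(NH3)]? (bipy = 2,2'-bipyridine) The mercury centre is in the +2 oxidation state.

Both ions are complex: the cation is named first with the plain metal name, the anion second with the -ate form; each ion's ligands are alphabetised independently.
Hg is given as +2; the anion's ligand charges sum to -3, so the complex anion is 1−.
A 1:1 salt means the cation carries the equal and opposite charge, 1+.
Cation: ligand charges sum to -2; for the ion to be 1+, Re = +3.

bis(2,2'-bipyridine)diiodorhenium(III) amminetrifluoromercurate(II)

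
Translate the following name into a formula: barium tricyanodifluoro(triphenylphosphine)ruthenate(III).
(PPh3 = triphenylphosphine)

Ba[Ru(CN)3F2(PPh3)]

Ligands: 3 cyano (CN, -1), 2 fluoro (F, -1), 1 triphenylphosphine (PPh3, neutral). Ligand charge sum = -5.
With Ru in oxidation state +3, the complex ion is [Ru...]^2−.
Charge balance with barium (+2) requires 1 complex ion per 1 barium.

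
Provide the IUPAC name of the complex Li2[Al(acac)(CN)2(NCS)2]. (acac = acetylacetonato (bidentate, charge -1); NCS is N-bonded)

The 2 lithium counter-ions carry a total charge of +2, so each complex ion is 2−.
Ligand charges: 1×acetylacetonato (-1 each), 2×cyano (-1 each), 2×isothiocyanato (-1 each); total -5. So Al + (-5) = 2−, giving Al = +3.
Ligands are named alphabetically: acetylacetonato before cyano before isothiocyanato.
The complex ion is anionic, so aluminium takes the -ate form aluminate(III).

lithium (acetylacetonato)dicyanodiisothiocyanatoaluminate(III)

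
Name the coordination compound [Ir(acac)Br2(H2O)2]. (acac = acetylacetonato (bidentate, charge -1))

There is no counter-ion, so the complex is neutral overall.
Ligand charges: 2×bromo (-1 each), 2×aqua (neutral), 1×acetylacetonato (-1 each); total -3. So Ir + (-3) = 0, giving Ir = +3.
Ligands are named alphabetically: acetylacetonato before aqua before bromo.

(acetylacetonato)diaquadibromoiridium(III)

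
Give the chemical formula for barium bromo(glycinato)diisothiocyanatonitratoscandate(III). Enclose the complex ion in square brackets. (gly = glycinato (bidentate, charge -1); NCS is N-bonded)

Ligands: 1 bromo (Br, -1), 1 nitrato (NO3, -1), 1 glycinato (gly, -1), 2 isothiocyanato (NCS, -1). Ligand charge sum = -5.
Charge balance with barium (+2) requires 1 complex ion per 1 barium.

Ba[ScBr(gly)(NCS)2(NO3)]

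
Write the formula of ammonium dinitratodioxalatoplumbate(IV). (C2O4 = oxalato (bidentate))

Ligands: 2 nitrato (NO3, -1), 2 oxalato (C2O4, -2). Ligand charge sum = -6.
With Pb in oxidation state +4, the complex ion is [Pb...]^2−.
Charge balance with ammonium (+1) requires 1 complex ion per 2 ammonium.

(NH4)2[Pb(C2O4)2(NO3)2]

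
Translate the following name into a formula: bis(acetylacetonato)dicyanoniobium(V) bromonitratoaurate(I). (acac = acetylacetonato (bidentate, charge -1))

[Nb(acac)2(CN)2][AuBr(NO3)]

Cation [Nb…]: ligand charges -4, Nb(V) ⇒ ion charge 1+.
Anion [Au…]: ligand charges -2, Au(I) ⇒ ion charge 1−.
One 1+ cation balances one 1− anion.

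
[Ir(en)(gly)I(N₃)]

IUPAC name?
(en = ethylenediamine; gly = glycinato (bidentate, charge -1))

azido(ethylenediamine)(glycinato)iodoiridium(III)

There is no counter-ion, so the complex is neutral overall.
Ligand charges: 1×azido (-1 each), 1×ethylenediamine (neutral), 1×glycinato (-1 each), 1×iodo (-1 each); total -3. So Ir + (-3) = 0, giving Ir = +3.
Ligands are named alphabetically: azido before ethylenediamine before glycinato before iodo.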